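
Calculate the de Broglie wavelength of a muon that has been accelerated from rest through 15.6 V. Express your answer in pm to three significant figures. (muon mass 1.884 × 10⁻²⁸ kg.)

λ = 21.6 pm

KE = eV = 1.602 × 10⁻¹⁹ × 15.60 = 2.499 × 10⁻¹⁸ J.
p = √(2mKE) = √(2 × 1.884 × 10⁻²⁸ × 2.499 × 10⁻¹⁸) = 3.069 × 10⁻²³ kg·m/s.
λ = h/p = 6.626 × 10⁻³⁴ / 3.069 × 10⁻²³ = 2.16 × 10⁻¹¹ m = 21.6 pm.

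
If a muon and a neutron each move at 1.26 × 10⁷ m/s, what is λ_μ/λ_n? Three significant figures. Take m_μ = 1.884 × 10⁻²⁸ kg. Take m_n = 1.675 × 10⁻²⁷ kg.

λ_μ/λ_n = 8.89

At fixed v, p = mv so λ = h/(mv) ∝ 1/m.
λ_μ/λ_n = m_n/m_μ = 1.675 × 10⁻²⁷/1.884 × 10⁻²⁸ = 8.89.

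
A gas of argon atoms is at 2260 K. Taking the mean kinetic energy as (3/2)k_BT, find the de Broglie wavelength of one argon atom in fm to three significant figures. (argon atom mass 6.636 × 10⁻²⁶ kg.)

λ = 8410 fm

KE = (3/2)k_BT = 1.5 × 1.381 × 10⁻²³ × 2260 = 4.682 × 10⁻²⁰ J.
p = √(2mKE) = √(2 × 6.636 × 10⁻²⁶ × 4.682 × 10⁻²⁰) = 7.883 × 10⁻²³ kg·m/s.
λ = h/p = 8.41 × 10⁻¹² m = 8410 fm.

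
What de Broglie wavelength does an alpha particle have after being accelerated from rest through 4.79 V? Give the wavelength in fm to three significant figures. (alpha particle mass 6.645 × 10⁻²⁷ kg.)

KE = 2eV = 2 × 1.602 × 10⁻¹⁹ × 4.790 = 1.535 × 10⁻¹⁸ J.
p = √(2mKE) = √(2 × 6.645 × 10⁻²⁷ × 1.535 × 10⁻¹⁸) = 1.428 × 10⁻²² kg·m/s.
λ = h/p = 6.626 × 10⁻³⁴ / 1.428 × 10⁻²² = 4.64 × 10⁻¹² m = 4640 fm.

λ = 4640 fm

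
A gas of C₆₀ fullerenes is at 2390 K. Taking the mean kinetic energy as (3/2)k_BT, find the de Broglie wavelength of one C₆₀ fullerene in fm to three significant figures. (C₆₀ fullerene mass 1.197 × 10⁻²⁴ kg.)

λ = 1920 fm

KE = (3/2)k_BT = 1.5 × 1.381 × 10⁻²³ × 2390 = 4.951 × 10⁻²⁰ J.
p = √(2mKE) = √(2 × 1.197 × 10⁻²⁴ × 4.951 × 10⁻²⁰) = 3.443 × 10⁻²² kg·m/s.
λ = h/p = 1.92 × 10⁻¹² m = 1920 fm.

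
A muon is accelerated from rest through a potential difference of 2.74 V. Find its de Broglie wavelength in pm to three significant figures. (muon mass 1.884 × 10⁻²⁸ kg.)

KE = eV = 1.602 × 10⁻¹⁹ × 2.740 = 4.389 × 10⁻¹⁹ J.
p = √(2mKE) = √(2 × 1.884 × 10⁻²⁸ × 4.389 × 10⁻¹⁹) = 1.286 × 10⁻²³ kg·m/s.
λ = h/p = 6.626 × 10⁻³⁴ / 1.286 × 10⁻²³ = 5.15 × 10⁻¹¹ m = 51.5 pm.

λ = 51.5 pm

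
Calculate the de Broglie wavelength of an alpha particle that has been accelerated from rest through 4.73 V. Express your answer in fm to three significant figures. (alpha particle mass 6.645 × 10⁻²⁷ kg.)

λ = 4670 fm

KE = 2eV = 2 × 1.602 × 10⁻¹⁹ × 4.730 = 1.515 × 10⁻¹⁸ J.
p = √(2mKE) = √(2 × 6.645 × 10⁻²⁷ × 1.515 × 10⁻¹⁸) = 1.419 × 10⁻²² kg·m/s.
λ = h/p = 6.626 × 10⁻³⁴ / 1.419 × 10⁻²² = 4.67 × 10⁻¹² m = 4670 fm.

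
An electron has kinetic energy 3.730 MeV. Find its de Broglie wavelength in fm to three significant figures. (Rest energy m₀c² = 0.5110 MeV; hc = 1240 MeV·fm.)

λ = 295 fm

Total energy E = KE + m₀c² = 3.730 + 0.5110 = 4.2410 MeV.
(pc)² = E² − (m₀c²)² = (4.2410)² − (0.5110)² = 17.72 MeV², so pc = 4.210 MeV.
λ = hc/(pc) = 1240 MeV·fm / 4.210 MeV = 295 fm.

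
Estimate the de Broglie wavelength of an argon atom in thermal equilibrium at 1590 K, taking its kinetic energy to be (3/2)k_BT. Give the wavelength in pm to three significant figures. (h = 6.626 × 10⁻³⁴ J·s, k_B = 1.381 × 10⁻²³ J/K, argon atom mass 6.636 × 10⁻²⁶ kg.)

λ = 10.0 pm

KE = (3/2)k_BT = 1.5 × 1.381 × 10⁻²³ × 1590 = 3.294 × 10⁻²⁰ J.
p = √(2mKE) = √(2 × 6.636 × 10⁻²⁶ × 3.294 × 10⁻²⁰) = 6.612 × 10⁻²³ kg·m/s.
λ = h/p = 1.00 × 10⁻¹¹ m = 10.0 pm.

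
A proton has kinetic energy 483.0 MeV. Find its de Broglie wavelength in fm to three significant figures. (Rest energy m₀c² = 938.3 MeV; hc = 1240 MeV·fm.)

Total energy E = KE + m₀c² = 483.0 + 938.3 = 1421.3 MeV.
(pc)² = E² − (m₀c²)² = (1421.3)² − (938.3)² = 1.140 × 10⁶ MeV², so pc = 1068 MeV.
λ = hc/(pc) = 1240 MeV·fm / 1068 MeV = 1.16 fm.

λ = 1.16 fm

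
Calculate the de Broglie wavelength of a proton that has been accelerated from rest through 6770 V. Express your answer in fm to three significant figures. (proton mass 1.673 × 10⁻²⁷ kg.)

λ = 348 fm

KE = eV = 1.602 × 10⁻¹⁹ × 6770 = 1.085 × 10⁻¹⁵ J.
p = √(2mKE) = √(2 × 1.673 × 10⁻²⁷ × 1.085 × 10⁻¹⁵) = 1.905 × 10⁻²¹ kg·m/s.
λ = h/p = 6.626 × 10⁻³⁴ / 1.905 × 10⁻²¹ = 3.48 × 10⁻¹³ m = 348 fm.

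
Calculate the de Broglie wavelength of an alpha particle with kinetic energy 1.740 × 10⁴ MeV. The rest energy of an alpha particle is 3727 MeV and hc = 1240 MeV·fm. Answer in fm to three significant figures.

λ = 0.0596 fm

Total energy E = KE + m₀c² = 1.740 × 10⁴ + 3727 = 21127 MeV.
(pc)² = E² − (m₀c²)² = (21127)² − (3727)² = 4.325 × 10⁸ MeV², so pc = 2.080 × 10⁴ MeV.
λ = hc/(pc) = 1240 MeV·fm / 2.080 × 10⁴ MeV = 0.0596 fm.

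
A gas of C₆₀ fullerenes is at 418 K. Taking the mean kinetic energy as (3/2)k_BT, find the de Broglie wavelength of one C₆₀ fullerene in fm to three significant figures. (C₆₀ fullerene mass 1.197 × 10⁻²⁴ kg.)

λ = 4600 fm

KE = (3/2)k_BT = 1.5 × 1.381 × 10⁻²³ × 418 = 8.659 × 10⁻²¹ J.
p = √(2mKE) = √(2 × 1.197 × 10⁻²⁴ × 8.659 × 10⁻²¹) = 1.440 × 10⁻²² kg·m/s.
λ = h/p = 4.60 × 10⁻¹² m = 4600 fm.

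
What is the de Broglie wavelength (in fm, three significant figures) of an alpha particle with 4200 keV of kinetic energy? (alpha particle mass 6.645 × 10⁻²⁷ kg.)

KE = 4200 keV = 6.728 × 10⁻¹³ J.
p = √(2mKE) = √(2 × 6.645 × 10⁻²⁷ × 6.728 × 10⁻¹³) = 9.456 × 10⁻²⁰ kg·m/s.
λ = h/p = 6.626 × 10⁻³⁴ / 9.456 × 10⁻²⁰ = 7.01 × 10⁻¹⁵ m = 7.01 fm.

λ = 7.01 fm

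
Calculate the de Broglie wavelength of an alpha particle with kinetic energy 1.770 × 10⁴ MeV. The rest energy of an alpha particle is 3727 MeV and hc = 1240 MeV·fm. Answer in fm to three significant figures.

Total energy E = KE + m₀c² = 1.770 × 10⁴ + 3727 = 21427 MeV.
(pc)² = E² − (m₀c²)² = (21427)² − (3727)² = 4.452 × 10⁸ MeV², so pc = 2.110 × 10⁴ MeV.
λ = hc/(pc) = 1240 MeV·fm / 2.110 × 10⁴ MeV = 0.0588 fm.

λ = 0.0588 fm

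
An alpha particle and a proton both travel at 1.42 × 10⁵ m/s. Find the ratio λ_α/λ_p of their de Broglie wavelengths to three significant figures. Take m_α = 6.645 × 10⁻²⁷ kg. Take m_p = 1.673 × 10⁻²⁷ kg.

At fixed v, p = mv so λ = h/(mv) ∝ 1/m.
λ_α/λ_p = m_p/m_α = 1.673 × 10⁻²⁷/6.645 × 10⁻²⁷ = 0.252.

λ_α/λ_p = 0.252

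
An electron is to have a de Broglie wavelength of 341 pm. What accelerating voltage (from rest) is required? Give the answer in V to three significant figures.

V = 12.9 V

p = h/λ = 6.626 × 10⁻³⁴ / 3.410 × 10⁻¹⁰ = 1.943 × 10⁻²⁴ kg·m/s.
KE = p²/(2m) = 2.072 × 10⁻¹⁸ J.
V = KE/e = 2.072 × 10⁻¹⁸ / (1.602 × 10⁻¹⁹) = 12.9 V.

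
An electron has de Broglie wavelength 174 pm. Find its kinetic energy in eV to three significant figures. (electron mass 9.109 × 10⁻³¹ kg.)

p = h/λ = 6.626 × 10⁻³⁴ / 1.740 × 10⁻¹⁰ = 3.808 × 10⁻²⁴ kg·m/s.
KE = p²/(2m) = (3.808 × 10⁻²⁴)² / (2 × 9.109 × 10⁻³¹) = 7.960 × 10⁻¹⁸ J = 49.7 eV.

KE = 49.7 eV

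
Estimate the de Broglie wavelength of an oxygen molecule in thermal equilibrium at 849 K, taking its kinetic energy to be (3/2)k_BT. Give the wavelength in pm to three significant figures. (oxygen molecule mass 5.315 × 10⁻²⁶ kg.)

λ = 15.3 pm

KE = (3/2)k_BT = 1.5 × 1.381 × 10⁻²³ × 849 = 1.759 × 10⁻²⁰ J.
p = √(2mKE) = √(2 × 5.315 × 10⁻²⁶ × 1.759 × 10⁻²⁰) = 4.324 × 10⁻²³ kg·m/s.
λ = h/p = 1.53 × 10⁻¹¹ m = 15.3 pm.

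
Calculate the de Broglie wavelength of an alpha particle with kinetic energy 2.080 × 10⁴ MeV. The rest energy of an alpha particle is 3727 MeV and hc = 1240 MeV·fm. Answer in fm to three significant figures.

Total energy E = KE + m₀c² = 2.080 × 10⁴ + 3727 = 24527 MeV.
(pc)² = E² − (m₀c²)² = (24527)² − (3727)² = 5.877 × 10⁸ MeV², so pc = 2.424 × 10⁴ MeV.
λ = hc/(pc) = 1240 MeV·fm / 2.424 × 10⁴ MeV = 0.0512 fm.

λ = 0.0512 fm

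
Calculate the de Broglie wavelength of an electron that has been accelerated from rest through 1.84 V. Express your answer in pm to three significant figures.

λ = 904 pm

KE = eV = 1.602 × 10⁻¹⁹ × 1.840 = 2.948 × 10⁻¹⁹ J.
p = √(2mKE) = √(2 × 9.109 × 10⁻³¹ × 2.948 × 10⁻¹⁹) = 7.328 × 10⁻²⁵ kg·m/s.
λ = h/p = 6.626 × 10⁻³⁴ / 7.328 × 10⁻²⁵ = 9.04 × 10⁻¹⁰ m = 904 pm.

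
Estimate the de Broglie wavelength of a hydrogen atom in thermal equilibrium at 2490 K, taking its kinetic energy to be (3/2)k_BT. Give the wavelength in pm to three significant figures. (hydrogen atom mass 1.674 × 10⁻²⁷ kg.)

λ = 50.4 pm

KE = (3/2)k_BT = 1.5 × 1.381 × 10⁻²³ × 2490 = 5.158 × 10⁻²⁰ J.
p = √(2mKE) = √(2 × 1.674 × 10⁻²⁷ × 5.158 × 10⁻²⁰) = 1.314 × 10⁻²³ kg·m/s.
λ = h/p = 5.04 × 10⁻¹¹ m = 50.4 pm.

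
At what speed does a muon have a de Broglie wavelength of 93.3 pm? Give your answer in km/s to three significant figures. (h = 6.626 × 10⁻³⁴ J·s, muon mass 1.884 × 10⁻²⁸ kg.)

v = 37.7 km/s

p = h/λ = 6.626 × 10⁻³⁴ / 9.330 × 10⁻¹¹ = 7.102 × 10⁻²⁴ kg·m/s.
v = p/m = 7.102 × 10⁻²⁴ / 1.884 × 10⁻²⁸ = 3.77 × 10⁴ m/s = 37.7 km/s.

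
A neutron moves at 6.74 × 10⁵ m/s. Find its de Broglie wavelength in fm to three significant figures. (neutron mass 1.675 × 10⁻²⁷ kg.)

p = mv = 1.675 × 10⁻²⁷ × 6.74 × 10⁵ = 1.129 × 10⁻²¹ kg·m/s.
λ = h/p = 6.626 × 10⁻³⁴ / 1.129 × 10⁻²¹ = 5.87 × 10⁻¹³ m = 587 fm.

λ = 587 fm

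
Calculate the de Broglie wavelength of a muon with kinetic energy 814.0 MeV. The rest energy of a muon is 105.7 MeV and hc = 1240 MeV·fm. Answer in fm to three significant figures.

Total energy E = KE + m₀c² = 814.0 + 105.7 = 919.7 MeV.
(pc)² = E² − (m₀c²)² = (919.7)² − (105.7)² = 8.347 × 10⁵ MeV², so pc = 913.6 MeV.
λ = hc/(pc) = 1240 MeV·fm / 913.6 MeV = 1.36 fm.

λ = 1.36 fm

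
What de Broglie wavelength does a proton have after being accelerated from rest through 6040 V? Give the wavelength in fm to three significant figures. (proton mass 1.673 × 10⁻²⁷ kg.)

KE = eV = 1.602 × 10⁻¹⁹ × 6040 = 9.676 × 10⁻¹⁶ J.
p = √(2mKE) = √(2 × 1.673 × 10⁻²⁷ × 9.676 × 10⁻¹⁶) = 1.799 × 10⁻²¹ kg·m/s.
λ = h/p = 6.626 × 10⁻³⁴ / 1.799 × 10⁻²¹ = 3.68 × 10⁻¹³ m = 368 fm.

λ = 368 fm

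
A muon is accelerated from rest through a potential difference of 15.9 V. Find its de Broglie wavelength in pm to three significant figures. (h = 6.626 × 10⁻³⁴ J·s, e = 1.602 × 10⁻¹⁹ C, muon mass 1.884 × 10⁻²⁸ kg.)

λ = 21.4 pm

KE = eV = 1.602 × 10⁻¹⁹ × 15.90 = 2.547 × 10⁻¹⁸ J.
p = √(2mKE) = √(2 × 1.884 × 10⁻²⁸ × 2.547 × 10⁻¹⁸) = 3.098 × 10⁻²³ kg·m/s.
λ = h/p = 6.626 × 10⁻³⁴ / 3.098 × 10⁻²³ = 2.14 × 10⁻¹¹ m = 21.4 pm.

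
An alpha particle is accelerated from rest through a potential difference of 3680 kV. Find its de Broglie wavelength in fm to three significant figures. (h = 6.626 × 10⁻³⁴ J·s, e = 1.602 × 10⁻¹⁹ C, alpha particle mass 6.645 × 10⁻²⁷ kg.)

KE = 2eV = 2 × 1.602 × 10⁻¹⁹ × 3.680 × 10⁶ = 1.179 × 10⁻¹² J.
p = √(2mKE) = √(2 × 6.645 × 10⁻²⁷ × 1.179 × 10⁻¹²) = 1.252 × 10⁻¹⁹ kg·m/s.
λ = h/p = 6.626 × 10⁻³⁴ / 1.252 × 10⁻¹⁹ = 5.29 × 10⁻¹⁵ m = 5.29 fm.

λ = 5.29 fm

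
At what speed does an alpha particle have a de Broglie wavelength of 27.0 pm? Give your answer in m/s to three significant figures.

v = 3690 m/s

p = h/λ = 6.626 × 10⁻³⁴ / 2.700 × 10⁻¹¹ = 2.454 × 10⁻²³ kg·m/s.
v = p/m = 2.454 × 10⁻²³ / 6.645 × 10⁻²⁷ = 3.69 × 10³ m/s = 3690 m/s.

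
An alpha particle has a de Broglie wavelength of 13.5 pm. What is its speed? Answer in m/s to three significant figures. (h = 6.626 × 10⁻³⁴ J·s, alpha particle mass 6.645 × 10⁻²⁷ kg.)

v = 7390 m/s

p = h/λ = 6.626 × 10⁻³⁴ / 1.350 × 10⁻¹¹ = 4.908 × 10⁻²³ kg·m/s.
v = p/m = 4.908 × 10⁻²³ / 6.645 × 10⁻²⁷ = 7.39 × 10³ m/s = 7390 m/s.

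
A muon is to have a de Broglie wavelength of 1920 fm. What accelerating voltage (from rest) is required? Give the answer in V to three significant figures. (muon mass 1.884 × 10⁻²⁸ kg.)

p = h/λ = 6.626 × 10⁻³⁴ / 1.920 × 10⁻¹² = 3.451 × 10⁻²² kg·m/s.
KE = p²/(2m) = 3.161 × 10⁻¹⁶ J.
V = KE/e = 3.161 × 10⁻¹⁶ / (1.602 × 10⁻¹⁹) = 1970 V.

V = 1970 V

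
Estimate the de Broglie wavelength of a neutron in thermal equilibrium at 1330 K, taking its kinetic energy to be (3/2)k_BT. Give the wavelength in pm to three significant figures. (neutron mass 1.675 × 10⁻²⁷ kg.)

KE = (3/2)k_BT = 1.5 × 1.381 × 10⁻²³ × 1330 = 2.755 × 10⁻²⁰ J.
p = √(2mKE) = √(2 × 1.675 × 10⁻²⁷ × 2.755 × 10⁻²⁰) = 9.607 × 10⁻²⁴ kg·m/s.
λ = h/p = 6.90 × 10⁻¹¹ m = 69.0 pm.

λ = 69.0 pm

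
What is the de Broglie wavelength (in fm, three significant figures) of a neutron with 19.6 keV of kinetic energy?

KE = 19.6 keV = 3.140 × 10⁻¹⁵ J.
p = √(2mKE) = √(2 × 1.675 × 10⁻²⁷ × 3.140 × 10⁻¹⁵) = 3.243 × 10⁻²¹ kg·m/s.
λ = h/p = 6.626 × 10⁻³⁴ / 3.243 × 10⁻²¹ = 2.04 × 10⁻¹³ m = 204 fm.

λ = 204 fm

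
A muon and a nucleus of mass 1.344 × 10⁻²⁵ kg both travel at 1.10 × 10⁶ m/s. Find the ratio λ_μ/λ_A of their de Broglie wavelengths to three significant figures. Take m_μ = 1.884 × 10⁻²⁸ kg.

λ_μ/λ_A = 713

At fixed v, p = mv so λ = h/(mv) ∝ 1/m.
λ_μ/λ_A = m_A/m_μ = 1.344 × 10⁻²⁵/1.884 × 10⁻²⁸ = 713.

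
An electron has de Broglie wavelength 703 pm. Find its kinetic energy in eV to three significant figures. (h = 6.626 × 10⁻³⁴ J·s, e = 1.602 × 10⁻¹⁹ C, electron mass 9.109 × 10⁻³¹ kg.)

p = h/λ = 6.626 × 10⁻³⁴ / 7.030 × 10⁻¹⁰ = 9.425 × 10⁻²⁵ kg·m/s.
KE = p²/(2m) = (9.425 × 10⁻²⁵)² / (2 × 9.109 × 10⁻³¹) = 4.876 × 10⁻¹⁹ J = 3.04 eV.

KE = 3.04 eV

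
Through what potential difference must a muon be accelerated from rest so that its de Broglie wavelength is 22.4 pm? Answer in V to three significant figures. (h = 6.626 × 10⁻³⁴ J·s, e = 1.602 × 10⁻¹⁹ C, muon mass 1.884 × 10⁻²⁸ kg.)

p = h/λ = 6.626 × 10⁻³⁴ / 2.240 × 10⁻¹¹ = 2.958 × 10⁻²³ kg·m/s.
KE = p²/(2m) = 2.322 × 10⁻¹⁸ J.
V = KE/e = 2.322 × 10⁻¹⁸ / (1.602 × 10⁻¹⁹) = 14.5 V.

V = 14.5 V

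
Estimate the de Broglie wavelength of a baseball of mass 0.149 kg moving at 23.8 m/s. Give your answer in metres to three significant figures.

λ = 1.87 × 10⁻³⁴ m

p = mv = 0.149 × 23.8 = 3.546 kg·m/s.
λ = h/p = 6.626 × 10⁻³⁴ / 3.546 = 1.87 × 10⁻³⁴ m.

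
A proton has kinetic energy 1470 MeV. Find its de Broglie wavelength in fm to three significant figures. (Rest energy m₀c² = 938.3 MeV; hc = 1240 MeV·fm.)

λ = 0.559 fm

Total energy E = KE + m₀c² = 1470 + 938.3 = 2408.3 MeV.
(pc)² = E² − (m₀c²)² = (2408.3)² − (938.3)² = 4.920 × 10⁶ MeV², so pc = 2218 MeV.
λ = hc/(pc) = 1240 MeV·fm / 2218 MeV = 0.559 fm.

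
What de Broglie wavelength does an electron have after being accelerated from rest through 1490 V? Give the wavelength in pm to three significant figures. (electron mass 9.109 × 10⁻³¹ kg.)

λ = 31.8 pm

KE = eV = 1.602 × 10⁻¹⁹ × 1490 = 2.387 × 10⁻¹⁶ J.
p = √(2mKE) = √(2 × 9.109 × 10⁻³¹ × 2.387 × 10⁻¹⁶) = 2.085 × 10⁻²³ kg·m/s.
λ = h/p = 6.626 × 10⁻³⁴ / 2.085 × 10⁻²³ = 3.18 × 10⁻¹¹ m = 31.8 pm.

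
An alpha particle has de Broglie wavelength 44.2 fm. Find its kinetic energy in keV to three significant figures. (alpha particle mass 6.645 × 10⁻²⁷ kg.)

p = h/λ = 6.626 × 10⁻³⁴ / 4.420 × 10⁻¹⁴ = 1.499 × 10⁻²⁰ kg·m/s.
KE = p²/(2m) = (1.499 × 10⁻²⁰)² / (2 × 6.645 × 10⁻²⁷) = 1.691 × 10⁻¹⁴ J = 106 keV.

KE = 106 keV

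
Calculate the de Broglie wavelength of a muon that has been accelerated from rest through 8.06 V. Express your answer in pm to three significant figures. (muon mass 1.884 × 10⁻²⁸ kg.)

KE = eV = 1.602 × 10⁻¹⁹ × 8.060 = 1.291 × 10⁻¹⁸ J.
p = √(2mKE) = √(2 × 1.884 × 10⁻²⁸ × 1.291 × 10⁻¹⁸) = 2.206 × 10⁻²³ kg·m/s.
λ = h/p = 6.626 × 10⁻³⁴ / 2.206 × 10⁻²³ = 3.00 × 10⁻¹¹ m = 30.0 pm.

λ = 30.0 pm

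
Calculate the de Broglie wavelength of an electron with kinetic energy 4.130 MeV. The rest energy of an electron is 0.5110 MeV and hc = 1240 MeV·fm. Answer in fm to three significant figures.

Total energy E = KE + m₀c² = 4.130 + 0.5110 = 4.6410 MeV.
(pc)² = E² − (m₀c²)² = (4.6410)² − (0.5110)² = 21.28 MeV², so pc = 4.613 MeV.
λ = hc/(pc) = 1240 MeV·fm / 4.613 MeV = 269 fm.

λ = 269 fm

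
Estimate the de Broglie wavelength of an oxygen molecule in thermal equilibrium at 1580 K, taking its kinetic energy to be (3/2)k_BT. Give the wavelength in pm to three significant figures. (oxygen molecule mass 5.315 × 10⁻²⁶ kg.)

KE = (3/2)k_BT = 1.5 × 1.381 × 10⁻²³ × 1580 = 3.273 × 10⁻²⁰ J.
p = √(2mKE) = √(2 × 5.315 × 10⁻²⁶ × 3.273 × 10⁻²⁰) = 5.898 × 10⁻²³ kg·m/s.
λ = h/p = 1.12 × 10⁻¹¹ m = 11.2 pm.

λ = 11.2 pm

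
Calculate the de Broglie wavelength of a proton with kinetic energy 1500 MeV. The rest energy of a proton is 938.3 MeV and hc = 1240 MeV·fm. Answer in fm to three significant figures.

Total energy E = KE + m₀c² = 1500 + 938.3 = 2438.3 MeV.
(pc)² = E² − (m₀c²)² = (2438.3)² − (938.3)² = 5.065 × 10⁶ MeV², so pc = 2251 MeV.
λ = hc/(pc) = 1240 MeV·fm / 2251 MeV = 0.551 fm.

λ = 0.551 fm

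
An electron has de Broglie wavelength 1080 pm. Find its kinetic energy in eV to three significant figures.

KE = 1.29 eV

p = h/λ = 6.626 × 10⁻³⁴ / 1.080 × 10⁻⁹ = 6.135 × 10⁻²⁵ kg·m/s.
KE = p²/(2m) = (6.135 × 10⁻²⁵)² / (2 × 9.109 × 10⁻³¹) = 2.066 × 10⁻¹⁹ J = 1.29 eV.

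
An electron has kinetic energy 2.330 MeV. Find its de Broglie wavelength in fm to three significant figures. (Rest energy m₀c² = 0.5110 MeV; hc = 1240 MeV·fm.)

Total energy E = KE + m₀c² = 2.330 + 0.5110 = 2.8410 MeV.
(pc)² = E² − (m₀c²)² = (2.8410)² − (0.5110)² = 7.810 MeV², so pc = 2.795 MeV.
λ = hc/(pc) = 1240 MeV·fm / 2.795 MeV = 444 fm.

λ = 444 fm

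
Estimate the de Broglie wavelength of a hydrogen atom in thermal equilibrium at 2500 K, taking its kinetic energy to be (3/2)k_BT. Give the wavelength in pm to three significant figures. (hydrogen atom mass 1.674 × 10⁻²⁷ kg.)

KE = (3/2)k_BT = 1.5 × 1.381 × 10⁻²³ × 2500 = 5.179 × 10⁻²⁰ J.
p = √(2mKE) = √(2 × 1.674 × 10⁻²⁷ × 5.179 × 10⁻²⁰) = 1.317 × 10⁻²³ kg·m/s.
λ = h/p = 5.03 × 10⁻¹¹ m = 50.3 pm.

λ = 50.3 pm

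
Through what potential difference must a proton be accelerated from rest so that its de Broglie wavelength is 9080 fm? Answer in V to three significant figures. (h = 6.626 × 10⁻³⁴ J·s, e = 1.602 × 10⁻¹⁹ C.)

p = h/λ = 6.626 × 10⁻³⁴ / 9.080 × 10⁻¹² = 7.297 × 10⁻²³ kg·m/s.
KE = p²/(2m) = 1.591 × 10⁻¹⁸ J.
V = KE/e = 1.591 × 10⁻¹⁸ / (1.602 × 10⁻¹⁹) = 9.93 V.

V = 9.93 V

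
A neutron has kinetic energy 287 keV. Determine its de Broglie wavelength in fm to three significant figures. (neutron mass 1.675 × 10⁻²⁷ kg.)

λ = 53.4 fm

KE = 287 keV = 4.598 × 10⁻¹⁴ J.
p = √(2mKE) = √(2 × 1.675 × 10⁻²⁷ × 4.598 × 10⁻¹⁴) = 1.241 × 10⁻²⁰ kg·m/s.
λ = h/p = 6.626 × 10⁻³⁴ / 1.241 × 10⁻²⁰ = 5.34 × 10⁻¹⁴ m = 53.4 fm.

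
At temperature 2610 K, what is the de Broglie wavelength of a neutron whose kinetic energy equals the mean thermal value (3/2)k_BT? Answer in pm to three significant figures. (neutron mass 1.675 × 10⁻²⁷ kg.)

λ = 49.2 pm

KE = (3/2)k_BT = 1.5 × 1.381 × 10⁻²³ × 2610 = 5.407 × 10⁻²⁰ J.
p = √(2mKE) = √(2 × 1.675 × 10⁻²⁷ × 5.407 × 10⁻²⁰) = 1.346 × 10⁻²³ kg·m/s.
λ = h/p = 4.92 × 10⁻¹¹ m = 49.2 pm.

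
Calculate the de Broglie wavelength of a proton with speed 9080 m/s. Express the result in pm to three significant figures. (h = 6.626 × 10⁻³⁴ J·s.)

p = mv = 1.673 × 10⁻²⁷ × 9080 = 1.519 × 10⁻²³ kg·m/s.
λ = h/p = 6.626 × 10⁻³⁴ / 1.519 × 10⁻²³ = 4.36 × 10⁻¹¹ m = 43.6 pm.

λ = 43.6 pm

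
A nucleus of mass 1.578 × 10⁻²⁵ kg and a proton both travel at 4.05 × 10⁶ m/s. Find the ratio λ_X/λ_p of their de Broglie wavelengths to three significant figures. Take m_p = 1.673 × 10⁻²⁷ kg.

λ_X/λ_p = 0.0106

At fixed v, p = mv so λ = h/(mv) ∝ 1/m.
λ_X/λ_p = m_p/m_X = 1.673 × 10⁻²⁷/1.578 × 10⁻²⁵ = 0.0106.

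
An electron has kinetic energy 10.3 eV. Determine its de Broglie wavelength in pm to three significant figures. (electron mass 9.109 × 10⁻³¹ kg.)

λ = 382 pm

KE = 10.3 eV = 1.650 × 10⁻¹⁸ J.
p = √(2mKE) = √(2 × 9.109 × 10⁻³¹ × 1.650 × 10⁻¹⁸) = 1.734 × 10⁻²⁴ kg·m/s.
λ = h/p = 6.626 × 10⁻³⁴ / 1.734 × 10⁻²⁴ = 3.82 × 10⁻¹⁰ m = 382 pm.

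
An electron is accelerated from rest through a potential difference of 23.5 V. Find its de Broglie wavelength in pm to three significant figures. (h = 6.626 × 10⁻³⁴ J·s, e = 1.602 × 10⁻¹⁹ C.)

λ = 253 pm

KE = eV = 1.602 × 10⁻¹⁹ × 23.50 = 3.765 × 10⁻¹⁸ J.
p = √(2mKE) = √(2 × 9.109 × 10⁻³¹ × 3.765 × 10⁻¹⁸) = 2.619 × 10⁻²⁴ kg·m/s.
λ = h/p = 6.626 × 10⁻³⁴ / 2.619 × 10⁻²⁴ = 2.53 × 10⁻¹⁰ m = 253 pm.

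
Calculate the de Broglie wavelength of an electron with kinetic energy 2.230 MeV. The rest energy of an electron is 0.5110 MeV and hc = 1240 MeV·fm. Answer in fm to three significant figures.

λ = 460 fm

Total energy E = KE + m₀c² = 2.230 + 0.5110 = 2.7410 MeV.
(pc)² = E² − (m₀c²)² = (2.7410)² − (0.5110)² = 7.252 MeV², so pc = 2.693 MeV.
λ = hc/(pc) = 1240 MeV·fm / 2.693 MeV = 460 fm.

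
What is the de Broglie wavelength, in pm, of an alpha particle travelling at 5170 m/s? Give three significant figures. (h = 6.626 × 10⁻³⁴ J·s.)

p = mv = 6.645 × 10⁻²⁷ × 5170 = 3.435 × 10⁻²³ kg·m/s.
λ = h/p = 6.626 × 10⁻³⁴ / 3.435 × 10⁻²³ = 1.93 × 10⁻¹¹ m = 19.3 pm.

λ = 19.3 pm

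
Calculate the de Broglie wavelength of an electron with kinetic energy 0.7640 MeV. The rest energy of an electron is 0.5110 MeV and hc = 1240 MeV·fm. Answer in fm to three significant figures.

Total energy E = KE + m₀c² = 0.7640 + 0.5110 = 1.2750 MeV.
(pc)² = E² − (m₀c²)² = (1.2750)² − (0.5110)² = 1.365 MeV², so pc = 1.168 MeV.
λ = hc/(pc) = 1240 MeV·fm / 1.168 MeV = 1060 fm.

λ = 1060 fm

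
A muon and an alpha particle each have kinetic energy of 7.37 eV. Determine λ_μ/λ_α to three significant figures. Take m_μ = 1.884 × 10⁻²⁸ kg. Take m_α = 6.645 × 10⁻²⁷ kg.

At fixed KE, p = √(2mKE) so λ = h/p ∝ 1/√m.
λ_μ/λ_α = √(m_α/m_μ) = √(6.645 × 10⁻²⁷/1.884 × 10⁻²⁸) = √(35.27) = 5.94.

λ_μ/λ_α = 5.94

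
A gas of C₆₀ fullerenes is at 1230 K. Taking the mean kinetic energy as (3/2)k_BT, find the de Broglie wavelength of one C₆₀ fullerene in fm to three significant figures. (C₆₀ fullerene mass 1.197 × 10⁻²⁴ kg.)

λ = 2680 fm

KE = (3/2)k_BT = 1.5 × 1.381 × 10⁻²³ × 1230 = 2.548 × 10⁻²⁰ J.
p = √(2mKE) = √(2 × 1.197 × 10⁻²⁴ × 2.548 × 10⁻²⁰) = 2.470 × 10⁻²² kg·m/s.
λ = h/p = 2.68 × 10⁻¹² m = 2680 fm.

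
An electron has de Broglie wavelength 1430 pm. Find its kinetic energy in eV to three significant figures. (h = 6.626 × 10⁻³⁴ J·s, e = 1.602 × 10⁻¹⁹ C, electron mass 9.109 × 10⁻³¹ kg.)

KE = 0.736 eV

p = h/λ = 6.626 × 10⁻³⁴ / 1.430 × 10⁻⁹ = 4.634 × 10⁻²⁵ kg·m/s.
KE = p²/(2m) = (4.634 × 10⁻²⁵)² / (2 × 9.109 × 10⁻³¹) = 1.179 × 10⁻¹⁹ J = 0.736 eV.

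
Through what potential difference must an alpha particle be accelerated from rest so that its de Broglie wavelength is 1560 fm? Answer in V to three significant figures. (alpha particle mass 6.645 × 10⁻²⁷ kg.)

V = 42.4 V

p = h/λ = 6.626 × 10⁻³⁴ / 1.560 × 10⁻¹² = 4.247 × 10⁻²² kg·m/s.
KE = p²/(2m) = 1.357 × 10⁻¹⁷ J.
V = KE/2e = 1.357 × 10⁻¹⁷ / (2 × 1.602 × 10⁻¹⁹) = 42.4 V.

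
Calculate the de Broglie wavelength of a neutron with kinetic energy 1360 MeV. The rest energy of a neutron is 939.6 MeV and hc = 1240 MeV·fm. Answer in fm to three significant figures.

Total energy E = KE + m₀c² = 1360 + 939.6 = 2299.6 MeV.
(pc)² = E² − (m₀c²)² = (2299.6)² − (939.6)² = 4.405 × 10⁶ MeV², so pc = 2099 MeV.
λ = hc/(pc) = 1240 MeV·fm / 2099 MeV = 0.591 fm.

λ = 0.591 fm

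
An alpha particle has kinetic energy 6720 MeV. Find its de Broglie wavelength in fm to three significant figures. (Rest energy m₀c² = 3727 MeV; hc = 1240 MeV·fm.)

λ = 0.127 fm

Total energy E = KE + m₀c² = 6720 + 3727 = 10447 MeV.
(pc)² = E² − (m₀c²)² = (10447)² − (3727)² = 9.525 × 10⁷ MeV², so pc = 9760 MeV.
λ = hc/(pc) = 1240 MeV·fm / 9760 MeV = 0.127 fm.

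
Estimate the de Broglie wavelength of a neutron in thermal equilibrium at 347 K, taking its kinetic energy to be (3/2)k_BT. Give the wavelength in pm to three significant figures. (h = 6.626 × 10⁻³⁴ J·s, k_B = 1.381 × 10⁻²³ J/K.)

λ = 135 pm

KE = (3/2)k_BT = 1.5 × 1.381 × 10⁻²³ × 347 = 7.188 × 10⁻²¹ J.
p = √(2mKE) = √(2 × 1.675 × 10⁻²⁷ × 7.188 × 10⁻²¹) = 4.907 × 10⁻²⁴ kg·m/s.
λ = h/p = 1.35 × 10⁻¹⁰ m = 135 pm.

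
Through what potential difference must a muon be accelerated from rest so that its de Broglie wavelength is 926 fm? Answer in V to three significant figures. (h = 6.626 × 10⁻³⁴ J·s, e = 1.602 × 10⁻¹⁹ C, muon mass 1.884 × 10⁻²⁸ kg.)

p = h/λ = 6.626 × 10⁻³⁴ / 9.260 × 10⁻¹³ = 7.156 × 10⁻²² kg·m/s.
KE = p²/(2m) = 1.359 × 10⁻¹⁵ J.
V = KE/e = 1.359 × 10⁻¹⁵ / (1.602 × 10⁻¹⁹) = 8480 V.

V = 8480 V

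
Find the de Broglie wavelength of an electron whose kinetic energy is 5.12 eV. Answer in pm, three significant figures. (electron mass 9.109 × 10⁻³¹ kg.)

KE = 5.12 eV = 8.202 × 10⁻¹⁹ J.
p = √(2mKE) = √(2 × 9.109 × 10⁻³¹ × 8.202 × 10⁻¹⁹) = 1.222 × 10⁻²⁴ kg·m/s.
λ = h/p = 6.626 × 10⁻³⁴ / 1.222 × 10⁻²⁴ = 5.42 × 10⁻¹⁰ m = 542 pm.

λ = 542 pm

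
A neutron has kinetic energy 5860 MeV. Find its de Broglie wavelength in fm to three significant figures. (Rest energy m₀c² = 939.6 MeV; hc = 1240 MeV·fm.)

λ = 0.184 fm

Total energy E = KE + m₀c² = 5860 + 939.6 = 6799.6 MeV.
(pc)² = E² − (m₀c²)² = (6799.6)² − (939.6)² = 4.535 × 10⁷ MeV², so pc = 6734 MeV.
λ = hc/(pc) = 1240 MeV·fm / 6734 MeV = 0.184 fm.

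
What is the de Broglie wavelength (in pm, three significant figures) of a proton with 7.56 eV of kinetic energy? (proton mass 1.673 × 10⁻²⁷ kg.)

KE = 7.56 eV = 1.211 × 10⁻¹⁸ J.
p = √(2mKE) = √(2 × 1.673 × 10⁻²⁷ × 1.211 × 10⁻¹⁸) = 6.366 × 10⁻²³ kg·m/s.
λ = h/p = 6.626 × 10⁻³⁴ / 6.366 × 10⁻²³ = 1.04 × 10⁻¹¹ m = 10.4 pm.

λ = 10.4 pm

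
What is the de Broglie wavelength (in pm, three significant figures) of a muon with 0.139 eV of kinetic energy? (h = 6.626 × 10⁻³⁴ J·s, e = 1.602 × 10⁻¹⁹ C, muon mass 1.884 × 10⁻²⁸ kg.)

λ = 229 pm

KE = 0.139 eV = 2.227 × 10⁻²⁰ J.
p = √(2mKE) = √(2 × 1.884 × 10⁻²⁸ × 2.227 × 10⁻²⁰) = 2.897 × 10⁻²⁴ kg·m/s.
λ = h/p = 6.626 × 10⁻³⁴ / 2.897 × 10⁻²⁴ = 2.29 × 10⁻¹⁰ m = 229 pm.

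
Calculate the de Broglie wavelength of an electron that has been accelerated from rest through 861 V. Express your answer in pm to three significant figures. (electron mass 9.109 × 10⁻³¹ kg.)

λ = 41.8 pm

KE = eV = 1.602 × 10⁻¹⁹ × 861.0 = 1.379 × 10⁻¹⁶ J.
p = √(2mKE) = √(2 × 9.109 × 10⁻³¹ × 1.379 × 10⁻¹⁶) = 1.585 × 10⁻²³ kg·m/s.
λ = h/p = 6.626 × 10⁻³⁴ / 1.585 × 10⁻²³ = 4.18 × 10⁻¹¹ m = 41.8 pm.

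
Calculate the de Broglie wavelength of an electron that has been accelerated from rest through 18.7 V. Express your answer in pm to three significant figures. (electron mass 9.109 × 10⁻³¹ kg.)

KE = eV = 1.602 × 10⁻¹⁹ × 18.70 = 2.996 × 10⁻¹⁸ J.
p = √(2mKE) = √(2 × 9.109 × 10⁻³¹ × 2.996 × 10⁻¹⁸) = 2.336 × 10⁻²⁴ kg·m/s.
λ = h/p = 6.626 × 10⁻³⁴ / 2.336 × 10⁻²⁴ = 2.84 × 10⁻¹⁰ m = 284 pm.

λ = 284 pm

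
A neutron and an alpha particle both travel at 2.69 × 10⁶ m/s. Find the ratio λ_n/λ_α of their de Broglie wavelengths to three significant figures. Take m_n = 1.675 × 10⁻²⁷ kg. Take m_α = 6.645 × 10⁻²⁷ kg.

λ_n/λ_α = 3.97

At fixed v, p = mv so λ = h/(mv) ∝ 1/m.
λ_n/λ_α = m_α/m_n = 6.645 × 10⁻²⁷/1.675 × 10⁻²⁷ = 3.97.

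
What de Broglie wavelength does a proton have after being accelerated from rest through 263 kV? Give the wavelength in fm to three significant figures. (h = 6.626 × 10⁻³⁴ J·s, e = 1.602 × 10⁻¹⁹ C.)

KE = eV = 1.602 × 10⁻¹⁹ × 2.630 × 10⁵ = 4.213 × 10⁻¹⁴ J.
p = √(2mKE) = √(2 × 1.673 × 10⁻²⁷ × 4.213 × 10⁻¹⁴) = 1.187 × 10⁻²⁰ kg·m/s.
λ = h/p = 6.626 × 10⁻³⁴ / 1.187 × 10⁻²⁰ = 5.58 × 10⁻¹⁴ m = 55.8 fm.

λ = 55.8 fm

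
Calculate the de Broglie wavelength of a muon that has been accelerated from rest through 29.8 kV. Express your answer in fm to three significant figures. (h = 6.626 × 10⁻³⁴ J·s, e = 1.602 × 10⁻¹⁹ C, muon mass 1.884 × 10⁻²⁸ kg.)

KE = eV = 1.602 × 10⁻¹⁹ × 2.980 × 10⁴ = 4.774 × 10⁻¹⁵ J.
p = √(2mKE) = √(2 × 1.884 × 10⁻²⁸ × 4.774 × 10⁻¹⁵) = 1.341 × 10⁻²¹ kg·m/s.
λ = h/p = 6.626 × 10⁻³⁴ / 1.341 × 10⁻²¹ = 4.94 × 10⁻¹³ m = 494 fm.

λ = 494 fm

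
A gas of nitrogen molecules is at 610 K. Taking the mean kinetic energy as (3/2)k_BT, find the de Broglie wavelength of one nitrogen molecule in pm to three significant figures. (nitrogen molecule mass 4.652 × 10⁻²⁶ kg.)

λ = 19.3 pm

KE = (3/2)k_BT = 1.5 × 1.381 × 10⁻²³ × 610 = 1.264 × 10⁻²⁰ J.
p = √(2mKE) = √(2 × 4.652 × 10⁻²⁶ × 1.264 × 10⁻²⁰) = 3.429 × 10⁻²³ kg·m/s.
λ = h/p = 1.93 × 10⁻¹¹ m = 19.3 pm.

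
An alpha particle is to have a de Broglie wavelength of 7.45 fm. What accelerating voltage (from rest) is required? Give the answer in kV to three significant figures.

p = h/λ = 6.626 × 10⁻³⁴ / 7.450 × 10⁻¹⁵ = 8.894 × 10⁻²⁰ kg·m/s.
KE = p²/(2m) = 5.952 × 10⁻¹³ J.
V = KE/2e = 5.952 × 10⁻¹³ / (2 × 1.602 × 10⁻¹⁹) = 1860 kV.

V = 1860 kV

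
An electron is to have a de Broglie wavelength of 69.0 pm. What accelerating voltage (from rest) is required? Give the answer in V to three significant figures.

p = h/λ = 6.626 × 10⁻³⁴ / 6.900 × 10⁻¹¹ = 9.603 × 10⁻²⁴ kg·m/s.
KE = p²/(2m) = 5.062 × 10⁻¹⁷ J.
V = KE/e = 5.062 × 10⁻¹⁷ / (1.602 × 10⁻¹⁹) = 316 V.

V = 316 V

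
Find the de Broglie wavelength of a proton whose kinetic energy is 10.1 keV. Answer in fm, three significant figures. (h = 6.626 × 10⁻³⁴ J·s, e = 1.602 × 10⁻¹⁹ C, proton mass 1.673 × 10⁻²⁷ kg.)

KE = 10.1 keV = 1.618 × 10⁻¹⁵ J.
p = √(2mKE) = √(2 × 1.673 × 10⁻²⁷ × 1.618 × 10⁻¹⁵) = 2.327 × 10⁻²¹ kg·m/s.
λ = h/p = 6.626 × 10⁻³⁴ / 2.327 × 10⁻²¹ = 2.85 × 10⁻¹³ m = 285 fm.

λ = 285 fm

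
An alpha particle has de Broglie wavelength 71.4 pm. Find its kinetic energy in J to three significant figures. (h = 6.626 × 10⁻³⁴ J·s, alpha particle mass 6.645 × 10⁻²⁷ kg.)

KE = 6.48 × 10⁻²¹ J

p = h/λ = 6.626 × 10⁻³⁴ / 7.140 × 10⁻¹¹ = 9.280 × 10⁻²⁴ kg·m/s.
KE = p²/(2m) = (9.280 × 10⁻²⁴)² / (2 × 6.645 × 10⁻²⁷) = 6.480 × 10⁻²¹ J = 6.48 × 10⁻²¹ J.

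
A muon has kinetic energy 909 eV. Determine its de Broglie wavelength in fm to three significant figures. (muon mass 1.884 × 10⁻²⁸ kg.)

KE = 909 eV = 1.456 × 10⁻¹⁶ J.
p = √(2mKE) = √(2 × 1.884 × 10⁻²⁸ × 1.456 × 10⁻¹⁶) = 2.342 × 10⁻²² kg·m/s.
λ = h/p = 6.626 × 10⁻³⁴ / 2.342 × 10⁻²² = 2.83 × 10⁻¹² m = 2830 fm.

λ = 2830 fm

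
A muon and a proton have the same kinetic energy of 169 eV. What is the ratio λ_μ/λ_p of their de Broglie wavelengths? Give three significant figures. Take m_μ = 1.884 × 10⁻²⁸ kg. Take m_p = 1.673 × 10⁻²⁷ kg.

At fixed KE, p = √(2mKE) so λ = h/p ∝ 1/√m.
λ_μ/λ_p = √(m_p/m_μ) = √(1.673 × 10⁻²⁷/1.884 × 10⁻²⁸) = √(8.880) = 2.98.

λ_μ/λ_p = 2.98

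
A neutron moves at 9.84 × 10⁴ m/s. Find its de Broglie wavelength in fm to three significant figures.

λ = 4020 fm

p = mv = 1.675 × 10⁻²⁷ × 9.84 × 10⁴ = 1.648 × 10⁻²² kg·m/s.
λ = h/p = 6.626 × 10⁻³⁴ / 1.648 × 10⁻²² = 4.02 × 10⁻¹² m = 4020 fm.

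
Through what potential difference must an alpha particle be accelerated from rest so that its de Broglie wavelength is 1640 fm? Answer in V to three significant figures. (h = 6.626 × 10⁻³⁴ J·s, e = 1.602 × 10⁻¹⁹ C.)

V = 38.3 V

p = h/λ = 6.626 × 10⁻³⁴ / 1.640 × 10⁻¹² = 4.040 × 10⁻²² kg·m/s.
KE = p²/(2m) = 1.228 × 10⁻¹⁷ J.
V = KE/2e = 1.228 × 10⁻¹⁷ / (2 × 1.602 × 10⁻¹⁹) = 38.3 V.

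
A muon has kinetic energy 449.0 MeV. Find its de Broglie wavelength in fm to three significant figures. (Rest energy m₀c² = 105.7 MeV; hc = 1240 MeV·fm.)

Total energy E = KE + m₀c² = 449.0 + 105.7 = 554.7 MeV.
(pc)² = E² − (m₀c²)² = (554.7)² − (105.7)² = 2.965 × 10⁵ MeV², so pc = 544.5 MeV.
λ = hc/(pc) = 1240 MeV·fm / 544.5 MeV = 2.28 fm.

λ = 2.28 fm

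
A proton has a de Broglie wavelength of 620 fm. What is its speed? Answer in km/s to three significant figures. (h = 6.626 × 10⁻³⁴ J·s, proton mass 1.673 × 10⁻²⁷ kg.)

v = 639 km/s

p = h/λ = 6.626 × 10⁻³⁴ / 6.200 × 10⁻¹³ = 1.069 × 10⁻²¹ kg·m/s.
v = p/m = 1.069 × 10⁻²¹ / 1.673 × 10⁻²⁷ = 6.39 × 10⁵ m/s = 639 km/s.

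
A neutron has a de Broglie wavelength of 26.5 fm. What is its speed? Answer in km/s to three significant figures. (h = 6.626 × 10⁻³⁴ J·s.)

v = 1.49 × 10⁴ km/s

p = h/λ = 6.626 × 10⁻³⁴ / 2.650 × 10⁻¹⁴ = 2.500 × 10⁻²⁰ kg·m/s.
v = p/m = 2.500 × 10⁻²⁰ / 1.675 × 10⁻²⁷ = 1.49 × 10⁷ m/s = 1.49 × 10⁴ km/s.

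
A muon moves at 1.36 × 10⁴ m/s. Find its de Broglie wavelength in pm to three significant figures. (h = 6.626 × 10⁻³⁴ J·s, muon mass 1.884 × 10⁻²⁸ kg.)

p = mv = 1.884 × 10⁻²⁸ × 1.36 × 10⁴ = 2.562 × 10⁻²⁴ kg·m/s.
λ = h/p = 6.626 × 10⁻³⁴ / 2.562 × 10⁻²⁴ = 2.59 × 10⁻¹⁰ m = 259 pm.

λ = 259 pm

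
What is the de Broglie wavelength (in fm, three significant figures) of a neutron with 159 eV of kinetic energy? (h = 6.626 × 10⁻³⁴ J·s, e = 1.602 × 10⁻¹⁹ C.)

λ = 2270 fm

KE = 159 eV = 2.547 × 10⁻¹⁷ J.
p = √(2mKE) = √(2 × 1.675 × 10⁻²⁷ × 2.547 × 10⁻¹⁷) = 2.921 × 10⁻²² kg·m/s.
λ = h/p = 6.626 × 10⁻³⁴ / 2.921 × 10⁻²² = 2.27 × 10⁻¹² m = 2270 fm.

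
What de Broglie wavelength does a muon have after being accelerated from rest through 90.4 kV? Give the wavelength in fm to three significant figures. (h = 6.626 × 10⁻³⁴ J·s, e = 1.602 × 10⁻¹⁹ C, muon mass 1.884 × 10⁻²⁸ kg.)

λ = 284 fm

KE = eV = 1.602 × 10⁻¹⁹ × 9.040 × 10⁴ = 1.448 × 10⁻¹⁴ J.
p = √(2mKE) = √(2 × 1.884 × 10⁻²⁸ × 1.448 × 10⁻¹⁴) = 2.336 × 10⁻²¹ kg·m/s.
λ = h/p = 6.626 × 10⁻³⁴ / 2.336 × 10⁻²¹ = 2.84 × 10⁻¹³ m = 284 fm.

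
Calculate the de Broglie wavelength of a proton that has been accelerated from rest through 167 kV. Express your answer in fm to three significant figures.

KE = eV = 1.602 × 10⁻¹⁹ × 1.670 × 10⁵ = 2.675 × 10⁻¹⁴ J.
p = √(2mKE) = √(2 × 1.673 × 10⁻²⁷ × 2.675 × 10⁻¹⁴) = 9.461 × 10⁻²¹ kg·m/s.
λ = h/p = 6.626 × 10⁻³⁴ / 9.461 × 10⁻²¹ = 7.00 × 10⁻¹⁴ m = 70.0 fm.

λ = 70.0 fm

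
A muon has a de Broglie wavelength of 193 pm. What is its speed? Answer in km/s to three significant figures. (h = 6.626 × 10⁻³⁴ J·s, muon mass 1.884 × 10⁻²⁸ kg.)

p = h/λ = 6.626 × 10⁻³⁴ / 1.930 × 10⁻¹⁰ = 3.433 × 10⁻²⁴ kg·m/s.
v = p/m = 3.433 × 10⁻²⁴ / 1.884 × 10⁻²⁸ = 1.82 × 10⁴ m/s = 18.2 km/s.

v = 18.2 km/s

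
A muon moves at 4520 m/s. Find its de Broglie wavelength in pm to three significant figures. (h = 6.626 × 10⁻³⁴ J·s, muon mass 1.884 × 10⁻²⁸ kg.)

λ = 778 pm

p = mv = 1.884 × 10⁻²⁸ × 4520 = 8.516 × 10⁻²⁵ kg·m/s.
λ = h/p = 6.626 × 10⁻³⁴ / 8.516 × 10⁻²⁵ = 7.78 × 10⁻¹⁰ m = 778 pm.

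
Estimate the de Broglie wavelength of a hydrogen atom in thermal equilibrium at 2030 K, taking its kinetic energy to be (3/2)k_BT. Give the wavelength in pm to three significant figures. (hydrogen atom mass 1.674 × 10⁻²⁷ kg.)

λ = 55.8 pm

KE = (3/2)k_BT = 1.5 × 1.381 × 10⁻²³ × 2030 = 4.205 × 10⁻²⁰ J.
p = √(2mKE) = √(2 × 1.674 × 10⁻²⁷ × 4.205 × 10⁻²⁰) = 1.187 × 10⁻²³ kg·m/s.
λ = h/p = 5.58 × 10⁻¹¹ m = 55.8 pm.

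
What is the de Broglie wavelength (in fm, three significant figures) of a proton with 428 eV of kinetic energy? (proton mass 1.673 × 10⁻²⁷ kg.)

KE = 428 eV = 6.857 × 10⁻¹⁷ J.
p = √(2mKE) = √(2 × 1.673 × 10⁻²⁷ × 6.857 × 10⁻¹⁷) = 4.790 × 10⁻²² kg·m/s.
λ = h/p = 6.626 × 10⁻³⁴ / 4.790 × 10⁻²² = 1.38 × 10⁻¹² m = 1380 fm.

λ = 1380 fm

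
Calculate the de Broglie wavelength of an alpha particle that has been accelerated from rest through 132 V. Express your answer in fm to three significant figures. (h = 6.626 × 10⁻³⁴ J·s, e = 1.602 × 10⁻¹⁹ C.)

KE = 2eV = 2 × 1.602 × 10⁻¹⁹ × 132.0 = 4.229 × 10⁻¹⁷ J.
p = √(2mKE) = √(2 × 6.645 × 10⁻²⁷ × 4.229 × 10⁻¹⁷) = 7.497 × 10⁻²² kg·m/s.
λ = h/p = 6.626 × 10⁻³⁴ / 7.497 × 10⁻²² = 8.84 × 10⁻¹³ m = 884 fm.

λ = 884 fm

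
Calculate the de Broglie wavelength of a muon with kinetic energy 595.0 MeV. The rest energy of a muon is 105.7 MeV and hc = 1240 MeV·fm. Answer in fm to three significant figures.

λ = 1.79 fm

Total energy E = KE + m₀c² = 595.0 + 105.7 = 700.7 MeV.
(pc)² = E² − (m₀c²)² = (700.7)² − (105.7)² = 4.798 × 10⁵ MeV², so pc = 692.7 MeV.
λ = hc/(pc) = 1240 MeV·fm / 692.7 MeV = 1.79 fm.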